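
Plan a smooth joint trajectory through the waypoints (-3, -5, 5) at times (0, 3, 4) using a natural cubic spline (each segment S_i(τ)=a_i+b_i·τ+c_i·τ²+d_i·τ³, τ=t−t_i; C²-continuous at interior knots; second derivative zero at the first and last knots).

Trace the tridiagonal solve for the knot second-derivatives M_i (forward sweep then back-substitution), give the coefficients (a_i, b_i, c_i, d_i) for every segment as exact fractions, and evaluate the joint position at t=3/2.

  seg 0: a=-3 b=-14/3 c=0 d=4/9
  seg 1: a=-5 b=22/3 c=4 d=-4/3
S(3/2) = -17/2

Δ: Δ0=-2/3, Δ1=10
row 1: diag=8, rhs=64; c'=1/8, d'=8
back: M1=8
M: M0=0, M1=8, M2=0
seg 0: a=-3, c=M0/2=0, d=(M1−M0)/(6·3)=4/9, b=Δ0−h0·(2M0+M1)/6=-14/3
seg 1: a=-5, c=M1/2=4, d=(M2−M1)/(6·1)=-4/3, b=Δ1−h1·(2M1+M2)/6=22/3
t_q=3/2 → seg 0, τ=3/2; S=-3+-14/3·τ+0·τ²+4/9·τ³=-17/2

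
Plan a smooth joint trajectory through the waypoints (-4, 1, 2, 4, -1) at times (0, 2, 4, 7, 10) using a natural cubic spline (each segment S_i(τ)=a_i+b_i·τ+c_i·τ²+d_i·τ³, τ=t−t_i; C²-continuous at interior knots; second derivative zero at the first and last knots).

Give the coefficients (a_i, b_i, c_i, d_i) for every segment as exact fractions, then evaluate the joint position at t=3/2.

Δ: Δ0=5/2, Δ1=1/2, Δ2=2/3, Δ3=-5/3
row 1: diag=8, rhs=-12; c'=1/4, d'=-3/2
row 2: denom=10−2·1/4=19/2; d'=(1−2·-3/2)/(19/2)=8/19
row 3: denom=12−3·6/19=210/19; d'=(-14−3·8/19)/(210/19)=-29/21
back: M3=-29/21
back: M2=8/19−6/19·-29/21=6/7
back: M1=-3/2−1/4·6/7=-12/7
M: M0=0, M1=-12/7, M2=6/7, M3=-29/21, M4=0
seg 0: a=-4, c=M0/2=0, d=(M1−M0)/(6·2)=-1/7, b=Δ0−h0·(2M0+M1)/6=43/14
seg 1: a=1, c=M1/2=-6/7, d=(M2−M1)/(6·2)=3/14, b=Δ1−h1·(2M1+M2)/6=19/14
seg 2: a=2, c=M2/2=3/7, d=(M3−M2)/(6·3)=-47/378, b=Δ2−h2·(2M2+M3)/6=1/2
seg 3: a=4, c=M3/2=-29/42, d=(M4−M3)/(6·3)=29/378, b=Δ3−h3·(2M3+M4)/6=-2/7
t_q=3/2 → seg 0, τ=3/2; S=-4+43/14·τ+0·τ²+-1/7·τ³=1/8

  seg 0: a=-4 b=43/14 c=0 d=-1/7
  seg 1: a=1 b=19/14 c=-6/7 d=3/14
  seg 2: a=2 b=1/2 c=3/7 d=-47/378
  seg 3: a=4 b=-2/7 c=-29/42 d=29/378
S(3/2) = 1/8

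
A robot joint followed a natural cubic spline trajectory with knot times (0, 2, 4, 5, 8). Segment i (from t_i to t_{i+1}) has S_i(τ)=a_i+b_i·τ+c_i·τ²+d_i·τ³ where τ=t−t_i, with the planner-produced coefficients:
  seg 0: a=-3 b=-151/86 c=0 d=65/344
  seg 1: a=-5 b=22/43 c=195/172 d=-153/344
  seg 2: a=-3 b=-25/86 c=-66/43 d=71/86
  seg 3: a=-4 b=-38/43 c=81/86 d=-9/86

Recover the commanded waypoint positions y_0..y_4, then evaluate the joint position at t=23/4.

y_0=-3 y_1=-5 y_2=-3 y_3=-4 y_4=-1
S(23/4) = -22991/5504

y_0 = S_0(0) = a_0 = -3
y_1 = S_1(0) = a_1 = -5
y_2 = S_2(0) = a_2 = -3
y_3 = S_3(0) = a_3 = -4
y_4 = S_3(3) = -1
t_q=23/4 is in segment 3 (τ=3/4); S_3(τ)=-22991/5504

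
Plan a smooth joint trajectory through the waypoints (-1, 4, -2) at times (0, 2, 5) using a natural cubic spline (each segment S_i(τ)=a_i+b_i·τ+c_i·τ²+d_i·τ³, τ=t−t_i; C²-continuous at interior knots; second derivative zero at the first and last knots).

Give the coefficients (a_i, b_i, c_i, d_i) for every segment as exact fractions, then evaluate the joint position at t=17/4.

  seg 0: a=-1 b=17/5 c=0 d=-9/40
  seg 1: a=4 b=7/10 c=-27/20 d=3/20
S(17/4) = 115/256

Δ: Δ0=5/2, Δ1=-2
row 1: diag=10, rhs=-27; c'=3/10, d'=-27/10
back: M1=-27/10
M: M0=0, M1=-27/10, M2=0
seg 0: a=-1, c=M0/2=0, d=(M1−M0)/(6·2)=-9/40, b=Δ0−h0·(2M0+M1)/6=17/5
seg 1: a=4, c=M1/2=-27/20, d=(M2−M1)/(6·3)=3/20, b=Δ1−h1·(2M1+M2)/6=7/10
t_q=17/4 → seg 1, τ=9/4; S=4+7/10·τ+-27/20·τ²+3/20·τ³=115/256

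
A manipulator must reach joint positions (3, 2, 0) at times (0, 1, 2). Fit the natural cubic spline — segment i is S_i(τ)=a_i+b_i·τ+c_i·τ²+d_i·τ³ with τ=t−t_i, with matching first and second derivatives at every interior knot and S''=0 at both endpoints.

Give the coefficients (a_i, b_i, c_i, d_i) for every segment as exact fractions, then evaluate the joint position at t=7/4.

Δ: Δ0=-1, Δ1=-2
row 1: diag=4, rhs=-6; c'=1/4, d'=-3/2
back: M1=-3/2
M: M0=0, M1=-3/2, M2=0
seg 0: a=3, c=M0/2=0, d=(M1−M0)/(6·1)=-1/4, b=Δ0−h0·(2M0+M1)/6=-3/4
seg 1: a=2, c=M1/2=-3/4, d=(M2−M1)/(6·1)=1/4, b=Δ1−h1·(2M1+M2)/6=-3/2
t_q=7/4 → seg 1, τ=3/4; S=2+-3/2·τ+-3/4·τ²+1/4·τ³=143/256

  seg 0: a=3 b=-3/4 c=0 d=-1/4
  seg 1: a=2 b=-3/2 c=-3/4 d=1/4
S(7/4) = 143/256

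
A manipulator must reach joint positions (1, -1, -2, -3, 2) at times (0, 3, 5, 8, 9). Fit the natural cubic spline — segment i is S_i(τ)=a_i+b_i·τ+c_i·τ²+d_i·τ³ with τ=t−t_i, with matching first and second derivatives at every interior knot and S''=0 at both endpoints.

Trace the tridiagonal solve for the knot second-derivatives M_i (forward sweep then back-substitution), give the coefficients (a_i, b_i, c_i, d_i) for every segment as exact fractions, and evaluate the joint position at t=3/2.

  seg 0: a=1 b=-1151/1356 c=0 d=247/12204
  seg 1: a=-1 b=-205/678 c=247/1356 d=-127/904
  seg 2: a=-2 b=-427/339 c=-224/339 d=986/3051
  seg 3: a=-3 b=1187/339 c=254/113 d=-254/339
S(3/2) = -741/3616

Δ: Δ0=-2/3, Δ1=-1/2, Δ2=-1/3, Δ3=5
row 1: diag=10, rhs=1; c'=1/5, d'=1/10
row 2: denom=10−2·1/5=48/5; d'=(1−2·1/10)/(48/5)=1/12
row 3: denom=8−3·5/16=113/16; d'=(32−3·1/12)/(113/16)=508/113
back: M3=508/113
back: M2=1/12−5/16·508/113=-448/339
back: M1=1/10−1/5·-448/339=247/678
M: M0=0, M1=247/678, M2=-448/339, M3=508/113, M4=0
seg 0: a=1, c=M0/2=0, d=(M1−M0)/(6·3)=247/12204, b=Δ0−h0·(2M0+M1)/6=-1151/1356
seg 1: a=-1, c=M1/2=247/1356, d=(M2−M1)/(6·2)=-127/904, b=Δ1−h1·(2M1+M2)/6=-205/678
seg 2: a=-2, c=M2/2=-224/339, d=(M3−M2)/(6·3)=986/3051, b=Δ2−h2·(2M2+M3)/6=-427/339
seg 3: a=-3, c=M3/2=254/113, d=(M4−M3)/(6·1)=-254/339, b=Δ3−h3·(2M3+M4)/6=1187/339
t_q=3/2 → seg 0, τ=3/2; S=1+-1151/1356·τ+0·τ²+247/12204·τ³=-741/3616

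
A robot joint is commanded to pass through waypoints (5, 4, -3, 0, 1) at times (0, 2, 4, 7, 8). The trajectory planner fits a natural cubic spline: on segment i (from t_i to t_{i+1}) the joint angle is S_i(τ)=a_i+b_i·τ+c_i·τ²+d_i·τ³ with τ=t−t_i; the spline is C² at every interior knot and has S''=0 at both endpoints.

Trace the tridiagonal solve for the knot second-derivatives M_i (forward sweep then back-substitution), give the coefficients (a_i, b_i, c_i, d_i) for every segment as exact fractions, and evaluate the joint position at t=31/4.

Δ: Δ0=-1/2, Δ1=-7/2, Δ2=1, Δ3=1
row 1: diag=8, rhs=-18; c'=1/4, d'=-9/4
row 2: denom=10−2·1/4=19/2; d'=(27−2·-9/4)/(19/2)=63/19
row 3: denom=8−3·6/19=134/19; d'=(0−3·63/19)/(134/19)=-189/134
back: M3=-189/134
back: M2=63/19−6/19·-189/134=252/67
back: M1=-9/4−1/4·252/67=-855/268
M: M0=0, M1=-855/268, M2=252/67, M3=-189/134, M4=0
seg 0: a=5, c=M0/2=0, d=(M1−M0)/(6·2)=-285/1072, b=Δ0−h0·(2M0+M1)/6=151/268
seg 1: a=4, c=M1/2=-855/536, d=(M2−M1)/(6·2)=621/1072, b=Δ1−h1·(2M1+M2)/6=-176/67
seg 2: a=-3, c=M2/2=126/67, d=(M3−M2)/(6·3)=-77/268, b=Δ2−h2·(2M2+M3)/6=-551/268
seg 3: a=0, c=M3/2=-189/268, d=(M4−M3)/(6·1)=63/268, b=Δ3−h3·(2M3+M4)/6=197/134
t_q=31/4 → seg 3, τ=3/4; S=0+197/134·τ+-189/268·τ²+63/268·τ³=13809/17152

  seg 0: a=5 b=151/268 c=0 d=-285/1072
  seg 1: a=4 b=-176/67 c=-855/536 d=621/1072
  seg 2: a=-3 b=-551/268 c=126/67 d=-77/268
  seg 3: a=0 b=197/134 c=-189/268 d=63/268
S(31/4) = 13809/17152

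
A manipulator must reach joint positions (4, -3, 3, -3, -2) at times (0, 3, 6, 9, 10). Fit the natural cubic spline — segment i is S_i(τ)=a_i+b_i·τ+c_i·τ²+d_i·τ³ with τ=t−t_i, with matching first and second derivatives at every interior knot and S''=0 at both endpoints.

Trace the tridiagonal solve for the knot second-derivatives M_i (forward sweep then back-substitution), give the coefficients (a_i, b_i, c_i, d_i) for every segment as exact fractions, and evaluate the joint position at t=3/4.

  seg 0: a=4 b=-314/81 c=0 d=125/729
  seg 1: a=-3 b=61/81 c=125/81 d=-274/729
  seg 2: a=3 b=-11/81 c=-149/81 d=296/729
  seg 3: a=-3 b=-17/81 c=49/27 d=-49/81
S(3/4) = 671/576

Δ: Δ0=-7/3, Δ1=2, Δ2=-2, Δ3=1
row 1: diag=12, rhs=26; c'=1/4, d'=13/6
row 2: denom=12−3·1/4=45/4; d'=(-24−3·13/6)/(45/4)=-122/45
row 3: denom=8−3·4/15=36/5; d'=(18−3·-122/45)/(36/5)=98/27
back: M3=98/27
back: M2=-122/45−4/15·98/27=-298/81
back: M1=13/6−1/4·-298/81=250/81
M: M0=0, M1=250/81, M2=-298/81, M3=98/27, M4=0
seg 0: a=4, c=M0/2=0, d=(M1−M0)/(6·3)=125/729, b=Δ0−h0·(2M0+M1)/6=-314/81
seg 1: a=-3, c=M1/2=125/81, d=(M2−M1)/(6·3)=-274/729, b=Δ1−h1·(2M1+M2)/6=61/81
seg 2: a=3, c=M2/2=-149/81, d=(M3−M2)/(6·3)=296/729, b=Δ2−h2·(2M2+M3)/6=-11/81
seg 3: a=-3, c=M3/2=49/27, d=(M4−M3)/(6·1)=-49/81, b=Δ3−h3·(2M3+M4)/6=-17/81
t_q=3/4 → seg 0, τ=3/4; S=4+-314/81·τ+0·τ²+125/729·τ³=671/576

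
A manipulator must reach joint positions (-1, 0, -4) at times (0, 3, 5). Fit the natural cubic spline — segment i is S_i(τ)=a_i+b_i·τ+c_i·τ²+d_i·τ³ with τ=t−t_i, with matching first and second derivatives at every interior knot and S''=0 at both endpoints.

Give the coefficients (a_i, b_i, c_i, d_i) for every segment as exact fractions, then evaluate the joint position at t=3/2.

Δ: Δ0=1/3, Δ1=-2
row 1: diag=10, rhs=-14; c'=1/5, d'=-7/5
back: M1=-7/5
M: M0=0, M1=-7/5, M2=0
seg 0: a=-1, c=M0/2=0, d=(M1−M0)/(6·3)=-7/90, b=Δ0−h0·(2M0+M1)/6=31/30
seg 1: a=0, c=M1/2=-7/10, d=(M2−M1)/(6·2)=7/60, b=Δ1−h1·(2M1+M2)/6=-16/15
t_q=3/2 → seg 0, τ=3/2; S=-1+31/30·τ+0·τ²+-7/90·τ³=23/80

  seg 0: a=-1 b=31/30 c=0 d=-7/90
  seg 1: a=0 b=-16/15 c=-7/10 d=7/60
S(3/2) = 23/80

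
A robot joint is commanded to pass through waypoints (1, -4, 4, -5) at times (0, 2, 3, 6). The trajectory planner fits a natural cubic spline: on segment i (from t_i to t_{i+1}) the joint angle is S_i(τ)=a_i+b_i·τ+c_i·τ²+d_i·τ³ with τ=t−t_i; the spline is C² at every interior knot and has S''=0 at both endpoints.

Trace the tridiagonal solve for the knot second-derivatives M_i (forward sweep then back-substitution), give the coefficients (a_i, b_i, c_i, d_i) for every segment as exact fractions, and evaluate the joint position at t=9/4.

  seg 0: a=1 b=-615/94 c=0 d=95/94
  seg 1: a=-4 b=525/94 c=285/47 d=-343/94
  seg 2: a=4 b=318/47 c=-459/94 d=51/94
S(9/4) = -13727/6016

Δ: Δ0=-5/2, Δ1=8, Δ2=-3
row 1: diag=6, rhs=63; c'=1/6, d'=21/2
row 2: denom=8−1·1/6=47/6; d'=(-66−1·21/2)/(47/6)=-459/47
back: M2=-459/47
back: M1=21/2−1/6·-459/47=570/47
M: M0=0, M1=570/47, M2=-459/47, M3=0
seg 0: a=1, c=M0/2=0, d=(M1−M0)/(6·2)=95/94, b=Δ0−h0·(2M0+M1)/6=-615/94
seg 1: a=-4, c=M1/2=285/47, d=(M2−M1)/(6·1)=-343/94, b=Δ1−h1·(2M1+M2)/6=525/94
seg 2: a=4, c=M2/2=-459/94, d=(M3−M2)/(6·3)=51/94, b=Δ2−h2·(2M2+M3)/6=318/47
t_q=9/4 → seg 1, τ=1/4; S=-4+525/94·τ+285/47·τ²+-343/94·τ³=-13727/6016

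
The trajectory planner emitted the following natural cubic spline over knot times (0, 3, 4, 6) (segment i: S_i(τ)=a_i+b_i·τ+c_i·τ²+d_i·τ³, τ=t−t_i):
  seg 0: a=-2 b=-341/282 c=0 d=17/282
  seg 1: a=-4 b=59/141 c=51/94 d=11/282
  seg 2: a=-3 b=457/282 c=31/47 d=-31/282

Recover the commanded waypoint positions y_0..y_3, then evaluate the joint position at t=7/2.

y_0=-2 y_1=-4 y_2=-3 y_3=2
S(7/2) = -2745/752

y_0 = S_0(0) = a_0 = -2
y_1 = S_1(0) = a_1 = -4
y_2 = S_2(0) = a_2 = -3
y_3 = S_2(2) = 2
t_q=7/2 is in segment 1 (τ=1/2); S_1(τ)=-2745/752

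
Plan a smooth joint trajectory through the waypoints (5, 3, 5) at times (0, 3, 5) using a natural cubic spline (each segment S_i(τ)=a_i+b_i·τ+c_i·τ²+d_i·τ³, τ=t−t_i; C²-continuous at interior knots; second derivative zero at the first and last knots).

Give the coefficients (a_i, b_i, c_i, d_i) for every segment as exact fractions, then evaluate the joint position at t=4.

Δ: Δ0=-2/3, Δ1=1
row 1: diag=10, rhs=10; c'=1/5, d'=1
back: M1=1
M: M0=0, M1=1, M2=0
seg 0: a=5, c=M0/2=0, d=(M1−M0)/(6·3)=1/18, b=Δ0−h0·(2M0+M1)/6=-7/6
seg 1: a=3, c=M1/2=1/2, d=(M2−M1)/(6·2)=-1/12, b=Δ1−h1·(2M1+M2)/6=1/3
t_q=4 → seg 1, τ=1; S=3+1/3·τ+1/2·τ²+-1/12·τ³=15/4

  seg 0: a=5 b=-7/6 c=0 d=1/18
  seg 1: a=3 b=1/3 c=1/2 d=-1/12
S(4) = 15/4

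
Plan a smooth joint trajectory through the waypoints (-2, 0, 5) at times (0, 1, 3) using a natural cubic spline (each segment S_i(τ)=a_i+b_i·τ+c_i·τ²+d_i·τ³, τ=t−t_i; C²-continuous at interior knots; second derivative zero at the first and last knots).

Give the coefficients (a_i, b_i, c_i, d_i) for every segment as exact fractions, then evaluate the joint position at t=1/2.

Δ: Δ0=2, Δ1=5/2
row 1: diag=6, rhs=3; c'=1/3, d'=1/2
back: M1=1/2
M: M0=0, M1=1/2, M2=0
seg 0: a=-2, c=M0/2=0, d=(M1−M0)/(6·1)=1/12, b=Δ0−h0·(2M0+M1)/6=23/12
seg 1: a=0, c=M1/2=1/4, d=(M2−M1)/(6·2)=-1/24, b=Δ1−h1·(2M1+M2)/6=13/6
t_q=1/2 → seg 0, τ=1/2; S=-2+23/12·τ+0·τ²+1/12·τ³=-33/32

  seg 0: a=-2 b=23/12 c=0 d=1/12
  seg 1: a=0 b=13/6 c=1/4 d=-1/24
S(1/2) = -33/32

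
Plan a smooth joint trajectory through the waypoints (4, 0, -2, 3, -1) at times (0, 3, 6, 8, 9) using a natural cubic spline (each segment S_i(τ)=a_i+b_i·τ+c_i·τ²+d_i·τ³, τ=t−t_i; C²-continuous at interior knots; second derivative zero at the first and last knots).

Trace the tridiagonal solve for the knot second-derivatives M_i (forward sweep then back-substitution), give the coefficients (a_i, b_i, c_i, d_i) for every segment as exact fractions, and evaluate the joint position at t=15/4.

Δ: Δ0=-4/3, Δ1=-2/3, Δ2=5/2, Δ3=-4
row 1: diag=12, rhs=4; c'=1/4, d'=1/3
row 2: denom=10−3·1/4=37/4; d'=(19−3·1/3)/(37/4)=72/37
row 3: denom=6−2·8/37=206/37; d'=(-39−2·72/37)/(206/37)=-1587/206
back: M3=-1587/206
back: M2=72/37−8/37·-1587/206=372/103
back: M1=1/3−1/4·372/103=-176/309
M: M0=0, M1=-176/309, M2=372/103, M3=-1587/206, M4=0
seg 0: a=4, c=M0/2=0, d=(M1−M0)/(6·3)=-88/2781, b=Δ0−h0·(2M0+M1)/6=-108/103
seg 1: a=0, c=M1/2=-88/309, d=(M2−M1)/(6·3)=646/2781, b=Δ1−h1·(2M1+M2)/6=-196/103
seg 2: a=-2, c=M2/2=186/103, d=(M3−M2)/(6·2)=-777/824, b=Δ2−h2·(2M2+M3)/6=274/103
seg 3: a=3, c=M3/2=-1587/412, d=(M4−M3)/(6·1)=529/412, b=Δ3−h3·(2M3+M4)/6=-295/206
t_q=15/4 → seg 1, τ=3/4; S=0+-196/103·τ+-88/309·τ²+646/2781·τ³=-4909/3296

  seg 0: a=4 b=-108/103 c=0 d=-88/2781
  seg 1: a=0 b=-196/103 c=-88/309 d=646/2781
  seg 2: a=-2 b=274/103 c=186/103 d=-777/824
  seg 3: a=3 b=-295/206 c=-1587/412 d=529/412
S(15/4) = -4909/3296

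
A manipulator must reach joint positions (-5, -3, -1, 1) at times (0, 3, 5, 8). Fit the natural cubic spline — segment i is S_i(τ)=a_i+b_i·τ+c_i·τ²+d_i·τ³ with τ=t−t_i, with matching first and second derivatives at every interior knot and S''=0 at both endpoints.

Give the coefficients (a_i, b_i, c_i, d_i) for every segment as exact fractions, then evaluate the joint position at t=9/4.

Δ: Δ0=2/3, Δ1=1, Δ2=2/3
row 1: diag=10, rhs=2; c'=1/5, d'=1/5
row 2: denom=10−2·1/5=48/5; d'=(-2−2·1/5)/(48/5)=-1/4
back: M2=-1/4
back: M1=1/5−1/5·-1/4=1/4
M: M0=0, M1=1/4, M2=-1/4, M3=0
seg 0: a=-5, c=M0/2=0, d=(M1−M0)/(6·3)=1/72, b=Δ0−h0·(2M0+M1)/6=13/24
seg 1: a=-3, c=M1/2=1/8, d=(M2−M1)/(6·2)=-1/24, b=Δ1−h1·(2M1+M2)/6=11/12
seg 2: a=-1, c=M2/2=-1/8, d=(M3−M2)/(6·3)=1/72, b=Δ2−h2·(2M2+M3)/6=11/12
t_q=9/4 → seg 0, τ=9/4; S=-5+13/24·τ+0·τ²+1/72·τ³=-1855/512

  seg 0: a=-5 b=13/24 c=0 d=1/72
  seg 1: a=-3 b=11/12 c=1/8 d=-1/24
  seg 2: a=-1 b=11/12 c=-1/8 d=1/72
S(9/4) = -1855/512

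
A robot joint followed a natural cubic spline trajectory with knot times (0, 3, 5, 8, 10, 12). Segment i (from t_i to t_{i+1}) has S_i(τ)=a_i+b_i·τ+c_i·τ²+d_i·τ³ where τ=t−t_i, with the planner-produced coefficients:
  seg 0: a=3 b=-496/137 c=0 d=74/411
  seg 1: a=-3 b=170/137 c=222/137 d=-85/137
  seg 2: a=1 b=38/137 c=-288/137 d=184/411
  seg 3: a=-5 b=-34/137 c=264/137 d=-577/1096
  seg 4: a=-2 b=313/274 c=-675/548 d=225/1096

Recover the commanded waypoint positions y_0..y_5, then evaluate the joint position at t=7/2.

y_0 = S_0(0) = a_0 = 3
y_1 = S_1(0) = a_1 = -3
y_2 = S_2(0) = a_2 = 1
y_3 = S_3(0) = a_3 = -5
y_4 = S_4(0) = a_4 = -2
y_5 = S_4(2) = -3
t_q=7/2 is in segment 1 (τ=1/2); S_1(τ)=-2249/1096

y_0=3 y_1=-3 y_2=1 y_3=-5 y_4=-2 y_5=-3
S(7/2) = -2249/1096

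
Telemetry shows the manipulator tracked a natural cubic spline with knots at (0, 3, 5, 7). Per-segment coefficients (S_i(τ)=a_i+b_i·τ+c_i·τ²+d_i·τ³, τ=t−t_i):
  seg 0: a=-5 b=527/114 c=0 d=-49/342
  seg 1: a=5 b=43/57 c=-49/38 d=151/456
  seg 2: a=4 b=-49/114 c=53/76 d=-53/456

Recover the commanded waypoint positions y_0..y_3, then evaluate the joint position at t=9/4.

y_0 = S_0(0) = a_0 = -5
y_1 = S_1(0) = a_1 = 5
y_2 = S_2(0) = a_2 = 4
y_3 = S_2(2) = 5
t_q=9/4 is in segment 0 (τ=9/4); S_0(τ)=9167/2432

y_0=-5 y_1=5 y_2=4 y_3=5
S(9/4) = 9167/2432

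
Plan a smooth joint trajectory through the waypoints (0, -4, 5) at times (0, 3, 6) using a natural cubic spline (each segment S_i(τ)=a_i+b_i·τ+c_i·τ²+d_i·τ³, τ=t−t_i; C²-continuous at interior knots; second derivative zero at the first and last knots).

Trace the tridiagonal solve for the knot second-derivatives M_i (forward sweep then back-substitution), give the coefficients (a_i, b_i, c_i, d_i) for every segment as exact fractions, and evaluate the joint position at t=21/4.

  seg 0: a=0 b=-29/12 c=0 d=13/108
  seg 1: a=-4 b=5/6 c=13/12 d=-13/108
S(21/4) = 509/256

Δ: Δ0=-4/3, Δ1=3
row 1: diag=12, rhs=26; c'=1/4, d'=13/6
back: M1=13/6
M: M0=0, M1=13/6, M2=0
seg 0: a=0, c=M0/2=0, d=(M1−M0)/(6·3)=13/108, b=Δ0−h0·(2M0+M1)/6=-29/12
seg 1: a=-4, c=M1/2=13/12, d=(M2−M1)/(6·3)=-13/108, b=Δ1−h1·(2M1+M2)/6=5/6
t_q=21/4 → seg 1, τ=9/4; S=-4+5/6·τ+13/12·τ²+-13/108·τ³=509/256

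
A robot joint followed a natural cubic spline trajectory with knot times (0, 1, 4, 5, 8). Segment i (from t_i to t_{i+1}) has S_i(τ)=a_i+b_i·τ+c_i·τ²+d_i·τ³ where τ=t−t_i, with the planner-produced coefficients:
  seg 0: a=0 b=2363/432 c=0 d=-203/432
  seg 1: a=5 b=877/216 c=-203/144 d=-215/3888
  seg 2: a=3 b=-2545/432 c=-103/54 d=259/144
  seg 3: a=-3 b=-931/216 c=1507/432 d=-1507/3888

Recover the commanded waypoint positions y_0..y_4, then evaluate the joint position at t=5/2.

y_0 = S_0(0) = a_0 = 0
y_1 = S_1(0) = a_1 = 5
y_2 = S_2(0) = a_2 = 3
y_3 = S_3(0) = a_3 = -3
y_4 = S_3(3) = 5
t_q=5/2 is in segment 1 (τ=3/2); S_1(τ)=2969/384

y_0=0 y_1=5 y_2=3 y_3=-3 y_4=5
S(5/2) = 2969/384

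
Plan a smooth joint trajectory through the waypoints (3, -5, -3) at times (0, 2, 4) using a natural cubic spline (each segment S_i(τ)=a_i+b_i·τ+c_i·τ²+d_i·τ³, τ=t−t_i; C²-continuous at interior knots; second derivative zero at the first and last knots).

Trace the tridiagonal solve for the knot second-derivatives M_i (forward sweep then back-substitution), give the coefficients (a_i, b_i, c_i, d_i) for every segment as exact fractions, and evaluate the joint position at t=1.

Δ: Δ0=-4, Δ1=1
row 1: diag=8, rhs=30; c'=1/4, d'=15/4
back: M1=15/4
M: M0=0, M1=15/4, M2=0
seg 0: a=3, c=M0/2=0, d=(M1−M0)/(6·2)=5/16, b=Δ0−h0·(2M0+M1)/6=-21/4
seg 1: a=-5, c=M1/2=15/8, d=(M2−M1)/(6·2)=-5/16, b=Δ1−h1·(2M1+M2)/6=-3/2
t_q=1 → seg 0, τ=1; S=3+-21/4·τ+0·τ²+5/16·τ³=-31/16

  seg 0: a=3 b=-21/4 c=0 d=5/16
  seg 1: a=-5 b=-3/2 c=15/8 d=-5/16
S(1) = -31/16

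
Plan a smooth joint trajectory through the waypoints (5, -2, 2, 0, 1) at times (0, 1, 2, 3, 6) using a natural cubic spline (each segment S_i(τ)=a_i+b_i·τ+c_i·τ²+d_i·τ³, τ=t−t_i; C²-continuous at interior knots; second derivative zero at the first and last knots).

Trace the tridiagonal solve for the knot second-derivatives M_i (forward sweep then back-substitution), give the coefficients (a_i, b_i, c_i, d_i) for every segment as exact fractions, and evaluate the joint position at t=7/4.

  seg 0: a=5 b=-1805/174 c=0 d=587/174
  seg 1: a=-2 b=-22/87 c=587/58 d=-1021/174
  seg 2: a=2 b=415/174 c=-217/29 d=539/174
  seg 3: a=0 b=-286/87 c=105/58 d=-35/174
S(7/4) = 3815/3712

Δ: Δ0=-7, Δ1=4, Δ2=-2, Δ3=1/3
row 1: diag=4, rhs=66; c'=1/4, d'=33/2
row 2: denom=4−1·1/4=15/4; d'=(-36−1·33/2)/(15/4)=-14
row 3: denom=8−1·4/15=116/15; d'=(14−1·-14)/(116/15)=105/29
back: M3=105/29
back: M2=-14−4/15·105/29=-434/29
back: M1=33/2−1/4·-434/29=587/29
M: M0=0, M1=587/29, M2=-434/29, M3=105/29, M4=0
seg 0: a=5, c=M0/2=0, d=(M1−M0)/(6·1)=587/174, b=Δ0−h0·(2M0+M1)/6=-1805/174
seg 1: a=-2, c=M1/2=587/58, d=(M2−M1)/(6·1)=-1021/174, b=Δ1−h1·(2M1+M2)/6=-22/87
seg 2: a=2, c=M2/2=-217/29, d=(M3−M2)/(6·1)=539/174, b=Δ2−h2·(2M2+M3)/6=415/174
seg 3: a=0, c=M3/2=105/58, d=(M4−M3)/(6·3)=-35/174, b=Δ3−h3·(2M3+M4)/6=-286/87
t_q=7/4 → seg 1, τ=3/4; S=-2+-22/87·τ+587/58·τ²+-1021/174·τ³=3815/3712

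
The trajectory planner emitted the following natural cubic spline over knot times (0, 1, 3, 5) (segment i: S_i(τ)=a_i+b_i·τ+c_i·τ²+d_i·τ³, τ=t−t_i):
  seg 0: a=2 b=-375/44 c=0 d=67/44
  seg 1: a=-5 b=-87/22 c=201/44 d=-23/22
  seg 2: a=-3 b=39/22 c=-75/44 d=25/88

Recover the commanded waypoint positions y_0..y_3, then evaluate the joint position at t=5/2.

y_0=2 y_1=-5 y_2=-3 y_3=-4
S(5/2) = -46/11

y_0 = S_0(0) = a_0 = 2
y_1 = S_1(0) = a_1 = -5
y_2 = S_2(0) = a_2 = -3
y_3 = S_2(2) = -4
t_q=5/2 is in segment 1 (τ=3/2); S_1(τ)=-46/11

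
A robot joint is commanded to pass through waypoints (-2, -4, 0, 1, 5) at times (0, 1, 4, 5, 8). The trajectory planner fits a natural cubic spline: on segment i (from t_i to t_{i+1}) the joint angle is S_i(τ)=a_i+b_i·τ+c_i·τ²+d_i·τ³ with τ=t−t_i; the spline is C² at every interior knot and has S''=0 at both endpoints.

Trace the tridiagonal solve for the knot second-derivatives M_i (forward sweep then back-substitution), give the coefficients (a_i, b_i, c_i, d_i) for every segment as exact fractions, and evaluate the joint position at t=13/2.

  seg 0: a=-2 b=-361/144 c=0 d=73/144
  seg 1: a=-4 b=-71/72 c=73/48 d=-323/1296
  seg 2: a=0 b=203/144 c=-13/18 d=5/16
  seg 3: a=1 b=65/72 c=31/144 d=-31/1296
S(13/2) = 353/128

Δ: Δ0=-2, Δ1=4/3, Δ2=1, Δ3=4/3
row 1: diag=8, rhs=20; c'=3/8, d'=5/2
row 2: denom=8−3·3/8=55/8; d'=(-2−3·5/2)/(55/8)=-76/55
row 3: denom=8−1·8/55=432/55; d'=(2−1·-76/55)/(432/55)=31/72
back: M3=31/72
back: M2=-76/55−8/55·31/72=-13/9
back: M1=5/2−3/8·-13/9=73/24
M: M0=0, M1=73/24, M2=-13/9, M3=31/72, M4=0
seg 0: a=-2, c=M0/2=0, d=(M1−M0)/(6·1)=73/144, b=Δ0−h0·(2M0+M1)/6=-361/144
seg 1: a=-4, c=M1/2=73/48, d=(M2−M1)/(6·3)=-323/1296, b=Δ1−h1·(2M1+M2)/6=-71/72
seg 2: a=0, c=M2/2=-13/18, d=(M3−M2)/(6·1)=5/16, b=Δ2−h2·(2M2+M3)/6=203/144
seg 3: a=1, c=M3/2=31/144, d=(M4−M3)/(6·3)=-31/1296, b=Δ3−h3·(2M3+M4)/6=65/72
t_q=13/2 → seg 3, τ=3/2; S=1+65/72·τ+31/144·τ²+-31/1296·τ³=353/128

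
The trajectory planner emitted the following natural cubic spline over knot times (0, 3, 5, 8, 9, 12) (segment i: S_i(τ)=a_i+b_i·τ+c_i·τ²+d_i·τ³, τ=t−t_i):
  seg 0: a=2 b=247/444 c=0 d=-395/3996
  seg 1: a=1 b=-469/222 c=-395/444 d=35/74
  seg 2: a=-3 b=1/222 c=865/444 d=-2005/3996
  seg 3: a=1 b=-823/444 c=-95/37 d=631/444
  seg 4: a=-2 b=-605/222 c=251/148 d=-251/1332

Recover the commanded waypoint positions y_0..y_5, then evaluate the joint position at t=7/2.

y_0 = S_0(0) = a_0 = 2
y_1 = S_1(0) = a_1 = 1
y_2 = S_2(0) = a_2 = -3
y_3 = S_3(0) = a_3 = 1
y_4 = S_4(0) = a_4 = -2
y_5 = S_4(3) = 0
t_q=7/2 is in segment 1 (τ=1/2); S_1(τ)=-65/296

y_0=2 y_1=1 y_2=-3 y_3=1 y_4=-2 y_5=0
S(7/2) = -65/296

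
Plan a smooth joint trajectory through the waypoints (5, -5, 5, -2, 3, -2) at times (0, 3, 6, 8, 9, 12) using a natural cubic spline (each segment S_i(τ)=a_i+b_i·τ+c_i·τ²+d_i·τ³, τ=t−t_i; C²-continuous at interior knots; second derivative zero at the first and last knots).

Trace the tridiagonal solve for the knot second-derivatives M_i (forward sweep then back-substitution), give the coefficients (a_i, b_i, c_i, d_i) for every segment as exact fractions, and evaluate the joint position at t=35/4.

  seg 0: a=5 b=-19403/3222 c=0 d=8663/28998
  seg 1: a=-5 b=3293/1611 c=8663/3222 d=-21835/28998
  seg 2: a=5 b=-6941/3222 c=-6586/1611 d=917/537
  seg 3: a=-2 b=6395/3222 c=9920/1611 d=-1125/358
  seg 4: a=3 b=7850/1611 c=-10535/3222 d=10535/28998
S(35/4) = 111803/68736

Δ: Δ0=-10/3, Δ1=10/3, Δ2=-7/2, Δ3=5, Δ4=-5/3
row 1: diag=12, rhs=40; c'=1/4, d'=10/3
row 2: denom=10−3·1/4=37/4; d'=(-41−3·10/3)/(37/4)=-204/37
row 3: denom=6−2·8/37=206/37; d'=(51−2·-204/37)/(206/37)=2295/206
row 4: denom=8−1·37/206=1611/206; d'=(-40−1·2295/206)/(1611/206)=-10535/1611
back: M4=-10535/1611
back: M3=2295/206−37/206·-10535/1611=19840/1611
back: M2=-204/37−8/37·19840/1611=-13172/1611
back: M1=10/3−1/4·-13172/1611=8663/1611
M: M0=0, M1=8663/1611, M2=-13172/1611, M3=19840/1611, M4=-10535/1611, M5=0
seg 0: a=5, c=M0/2=0, d=(M1−M0)/(6·3)=8663/28998, b=Δ0−h0·(2M0+M1)/6=-19403/3222
seg 1: a=-5, c=M1/2=8663/3222, d=(M2−M1)/(6·3)=-21835/28998, b=Δ1−h1·(2M1+M2)/6=3293/1611
seg 2: a=5, c=M2/2=-6586/1611, d=(M3−M2)/(6·2)=917/537, b=Δ2−h2·(2M2+M3)/6=-6941/3222
seg 3: a=-2, c=M3/2=9920/1611, d=(M4−M3)/(6·1)=-1125/358, b=Δ3−h3·(2M3+M4)/6=6395/3222
seg 4: a=3, c=M4/2=-10535/3222, d=(M5−M4)/(6·3)=10535/28998, b=Δ4−h4·(2M4+M5)/6=7850/1611
t_q=35/4 → seg 3, τ=3/4; S=-2+6395/3222·τ+9920/1611·τ²+-1125/358·τ³=111803/68736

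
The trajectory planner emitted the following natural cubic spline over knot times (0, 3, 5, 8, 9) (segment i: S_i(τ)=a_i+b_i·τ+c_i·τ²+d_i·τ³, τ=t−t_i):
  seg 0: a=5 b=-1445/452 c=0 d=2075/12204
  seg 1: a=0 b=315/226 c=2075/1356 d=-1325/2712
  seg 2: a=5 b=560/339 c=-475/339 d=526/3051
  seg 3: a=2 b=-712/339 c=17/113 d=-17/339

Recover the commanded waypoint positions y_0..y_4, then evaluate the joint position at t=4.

y_0=5 y_1=0 y_2=5 y_3=2 y_4=0
S(4) = 6605/2712

y_0 = S_0(0) = a_0 = 5
y_1 = S_1(0) = a_1 = 0
y_2 = S_2(0) = a_2 = 5
y_3 = S_3(0) = a_3 = 2
y_4 = S_3(1) = 0
t_q=4 is in segment 1 (τ=1); S_1(τ)=6605/2712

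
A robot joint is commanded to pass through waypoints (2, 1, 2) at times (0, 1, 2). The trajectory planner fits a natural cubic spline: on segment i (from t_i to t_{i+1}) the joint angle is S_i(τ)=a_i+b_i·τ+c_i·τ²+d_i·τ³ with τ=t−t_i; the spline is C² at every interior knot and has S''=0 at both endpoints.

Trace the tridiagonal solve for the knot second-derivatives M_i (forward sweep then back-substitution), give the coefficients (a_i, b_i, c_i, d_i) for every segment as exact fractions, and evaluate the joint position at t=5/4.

Δ: Δ0=-1, Δ1=1
row 1: diag=4, rhs=12; c'=1/4, d'=3
back: M1=3
M: M0=0, M1=3, M2=0
seg 0: a=2, c=M0/2=0, d=(M1−M0)/(6·1)=1/2, b=Δ0−h0·(2M0+M1)/6=-3/2
seg 1: a=1, c=M1/2=3/2, d=(M2−M1)/(6·1)=-1/2, b=Δ1−h1·(2M1+M2)/6=0
t_q=5/4 → seg 1, τ=1/4; S=1+0·τ+3/2·τ²+-1/2·τ³=139/128

  seg 0: a=2 b=-3/2 c=0 d=1/2
  seg 1: a=1 b=0 c=3/2 d=-1/2
S(5/4) = 139/128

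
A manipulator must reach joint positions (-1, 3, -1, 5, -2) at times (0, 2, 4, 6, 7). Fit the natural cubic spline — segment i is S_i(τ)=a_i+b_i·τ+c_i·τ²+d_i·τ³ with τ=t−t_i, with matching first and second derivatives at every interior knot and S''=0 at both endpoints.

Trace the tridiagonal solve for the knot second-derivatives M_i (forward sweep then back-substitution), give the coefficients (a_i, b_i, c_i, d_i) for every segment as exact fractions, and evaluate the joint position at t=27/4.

Δ: Δ0=2, Δ1=-2, Δ2=3, Δ3=-7
row 1: diag=8, rhs=-24; c'=1/4, d'=-3
row 2: denom=8−2·1/4=15/2; d'=(30−2·-3)/(15/2)=24/5
row 3: denom=6−2·4/15=82/15; d'=(-60−2·24/5)/(82/15)=-522/41
back: M3=-522/41
back: M2=24/5−4/15·-522/41=336/41
back: M1=-3−1/4·336/41=-207/41
M: M0=0, M1=-207/41, M2=336/41, M3=-522/41, M4=0
seg 0: a=-1, c=M0/2=0, d=(M1−M0)/(6·2)=-69/164, b=Δ0−h0·(2M0+M1)/6=151/41
seg 1: a=3, c=M1/2=-207/82, d=(M2−M1)/(6·2)=181/164, b=Δ1−h1·(2M1+M2)/6=-56/41
seg 2: a=-1, c=M2/2=168/41, d=(M3−M2)/(6·2)=-143/82, b=Δ2−h2·(2M2+M3)/6=73/41
seg 3: a=5, c=M3/2=-261/41, d=(M4−M3)/(6·1)=87/41, b=Δ3−h3·(2M3+M4)/6=-113/41
t_q=27/4 → seg 3, τ=3/4; S=5+-113/41·τ+-261/41·τ²+87/41·τ³=649/2624

  seg 0: a=-1 b=151/41 c=0 d=-69/164
  seg 1: a=3 b=-56/41 c=-207/82 d=181/164
  seg 2: a=-1 b=73/41 c=168/41 d=-143/82
  seg 3: a=5 b=-113/41 c=-261/41 d=87/41
S(27/4) = 649/2624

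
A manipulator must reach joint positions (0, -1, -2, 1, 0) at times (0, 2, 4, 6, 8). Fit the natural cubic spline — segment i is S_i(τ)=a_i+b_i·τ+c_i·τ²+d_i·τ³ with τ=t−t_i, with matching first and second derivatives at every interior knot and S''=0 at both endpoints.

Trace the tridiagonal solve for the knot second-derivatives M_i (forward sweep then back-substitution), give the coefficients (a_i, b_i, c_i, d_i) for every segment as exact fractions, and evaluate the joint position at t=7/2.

  seg 0: a=0 b=-9/28 c=0 d=-5/112
  seg 1: a=-1 b=-6/7 c=-15/56 d=25/112
  seg 2: a=-2 b=3/4 c=15/14 d=-39/112
  seg 3: a=1 b=6/7 c=-57/56 d=19/112
S(7/2) = -1913/896

Δ: Δ0=-1/2, Δ1=-1/2, Δ2=3/2, Δ3=-1/2
row 1: diag=8, rhs=0; c'=1/4, d'=0
row 2: denom=8−2·1/4=15/2; d'=(12−2·0)/(15/2)=8/5
row 3: denom=8−2·4/15=112/15; d'=(-12−2·8/5)/(112/15)=-57/28
back: M3=-57/28
back: M2=8/5−4/15·-57/28=15/7
back: M1=0−1/4·15/7=-15/28
M: M0=0, M1=-15/28, M2=15/7, M3=-57/28, M4=0
seg 0: a=0, c=M0/2=0, d=(M1−M0)/(6·2)=-5/112, b=Δ0−h0·(2M0+M1)/6=-9/28
seg 1: a=-1, c=M1/2=-15/56, d=(M2−M1)/(6·2)=25/112, b=Δ1−h1·(2M1+M2)/6=-6/7
seg 2: a=-2, c=M2/2=15/14, d=(M3−M2)/(6·2)=-39/112, b=Δ2−h2·(2M2+M3)/6=3/4
seg 3: a=1, c=M3/2=-57/56, d=(M4−M3)/(6·2)=19/112, b=Δ3−h3·(2M3+M4)/6=6/7
t_q=7/2 → seg 1, τ=3/2; S=-1+-6/7·τ+-15/56·τ²+25/112·τ³=-1913/896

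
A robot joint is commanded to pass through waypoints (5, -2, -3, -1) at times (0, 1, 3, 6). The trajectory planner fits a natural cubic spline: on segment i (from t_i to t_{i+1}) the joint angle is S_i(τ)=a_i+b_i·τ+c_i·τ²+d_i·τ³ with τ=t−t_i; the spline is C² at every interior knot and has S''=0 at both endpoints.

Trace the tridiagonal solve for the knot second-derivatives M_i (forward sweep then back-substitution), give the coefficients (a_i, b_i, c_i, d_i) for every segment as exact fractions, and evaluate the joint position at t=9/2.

  seg 0: a=5 b=-341/42 c=0 d=47/42
  seg 1: a=-2 b=-100/21 c=47/14 d=-103/168
  seg 2: a=-3 b=55/42 c=-9/28 d=1/28
S(9/2) = -367/224

Δ: Δ0=-7, Δ1=-1/2, Δ2=2/3
row 1: diag=6, rhs=39; c'=1/3, d'=13/2
row 2: denom=10−2·1/3=28/3; d'=(7−2·13/2)/(28/3)=-9/14
back: M2=-9/14
back: M1=13/2−1/3·-9/14=47/7
M: M0=0, M1=47/7, M2=-9/14, M3=0
seg 0: a=5, c=M0/2=0, d=(M1−M0)/(6·1)=47/42, b=Δ0−h0·(2M0+M1)/6=-341/42
seg 1: a=-2, c=M1/2=47/14, d=(M2−M1)/(6·2)=-103/168, b=Δ1−h1·(2M1+M2)/6=-100/21
seg 2: a=-3, c=M2/2=-9/28, d=(M3−M2)/(6·3)=1/28, b=Δ2−h2·(2M2+M3)/6=55/42
t_q=9/2 → seg 2, τ=3/2; S=-3+55/42·τ+-9/28·τ²+1/28·τ³=-367/224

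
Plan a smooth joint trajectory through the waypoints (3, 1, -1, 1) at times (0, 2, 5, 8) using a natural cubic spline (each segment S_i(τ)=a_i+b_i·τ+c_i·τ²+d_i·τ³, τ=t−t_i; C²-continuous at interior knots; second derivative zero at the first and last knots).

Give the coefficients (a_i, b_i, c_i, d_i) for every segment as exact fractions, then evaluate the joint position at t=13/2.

Δ: Δ0=-1, Δ1=-2/3, Δ2=2/3
row 1: diag=10, rhs=2; c'=3/10, d'=1/5
row 2: denom=12−3·3/10=111/10; d'=(8−3·1/5)/(111/10)=2/3
back: M2=2/3
back: M1=1/5−3/10·2/3=0
M: M0=0, M1=0, M2=2/3, M3=0
seg 0: a=3, c=M0/2=0, d=(M1−M0)/(6·2)=0, b=Δ0−h0·(2M0+M1)/6=-1
seg 1: a=1, c=M1/2=0, d=(M2−M1)/(6·3)=1/27, b=Δ1−h1·(2M1+M2)/6=-1
seg 2: a=-1, c=M2/2=1/3, d=(M3−M2)/(6·3)=-1/27, b=Δ2−h2·(2M2+M3)/6=0
t_q=13/2 → seg 2, τ=3/2; S=-1+0·τ+1/3·τ²+-1/27·τ³=-3/8

  seg 0: a=3 b=-1 c=0 d=0
  seg 1: a=1 b=-1 c=0 d=1/27
  seg 2: a=-1 b=0 c=1/3 d=-1/27
S(13/2) = -3/8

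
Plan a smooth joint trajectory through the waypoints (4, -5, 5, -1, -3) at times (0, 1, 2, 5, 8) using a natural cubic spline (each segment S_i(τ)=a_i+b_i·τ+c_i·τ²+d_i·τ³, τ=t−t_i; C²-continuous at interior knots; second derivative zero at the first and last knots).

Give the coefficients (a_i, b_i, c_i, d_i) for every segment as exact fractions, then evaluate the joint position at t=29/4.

  seg 0: a=4 b=-4825/336 c=0 d=1801/336
  seg 1: a=-5 b=289/168 c=1801/112 d=-2621/336
  seg 2: a=5 b=503/48 c=-205/28 d=3187/3024
  seg 3: a=-1 b=-839/168 c=727/336 d=-727/3024
S(29/4) = -28825/7168

Δ: Δ0=-9, Δ1=10, Δ2=-2, Δ3=-2/3
row 1: diag=4, rhs=114; c'=1/4, d'=57/2
row 2: denom=8−1·1/4=31/4; d'=(-72−1·57/2)/(31/4)=-402/31
row 3: denom=12−3·12/31=336/31; d'=(8−3·-402/31)/(336/31)=727/168
back: M3=727/168
back: M2=-402/31−12/31·727/168=-205/14
back: M1=57/2−1/4·-205/14=1801/56
M: M0=0, M1=1801/56, M2=-205/14, M3=727/168, M4=0
seg 0: a=4, c=M0/2=0, d=(M1−M0)/(6·1)=1801/336, b=Δ0−h0·(2M0+M1)/6=-4825/336
seg 1: a=-5, c=M1/2=1801/112, d=(M2−M1)/(6·1)=-2621/336, b=Δ1−h1·(2M1+M2)/6=289/168
seg 2: a=5, c=M2/2=-205/28, d=(M3−M2)/(6·3)=3187/3024, b=Δ2−h2·(2M2+M3)/6=503/48
seg 3: a=-1, c=M3/2=727/336, d=(M4−M3)/(6·3)=-727/3024, b=Δ3−h3·(2M3+M4)/6=-839/168
t_q=29/4 → seg 3, τ=9/4; S=-1+-839/168·τ+727/336·τ²+-727/3024·τ³=-28825/7168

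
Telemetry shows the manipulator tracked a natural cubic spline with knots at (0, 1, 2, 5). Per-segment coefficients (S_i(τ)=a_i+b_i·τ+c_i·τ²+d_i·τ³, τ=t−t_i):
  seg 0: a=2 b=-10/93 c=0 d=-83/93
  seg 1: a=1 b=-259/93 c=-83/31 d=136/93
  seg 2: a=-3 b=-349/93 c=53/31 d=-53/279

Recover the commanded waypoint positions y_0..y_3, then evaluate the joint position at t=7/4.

y_0 = S_0(0) = a_0 = 2
y_1 = S_1(0) = a_1 = 1
y_2 = S_2(0) = a_2 = -3
y_3 = S_2(3) = -4
t_q=7/4 is in segment 1 (τ=3/4); S_1(τ)=-981/496

y_0=2 y_1=1 y_2=-3 y_3=-4
S(7/4) = -981/496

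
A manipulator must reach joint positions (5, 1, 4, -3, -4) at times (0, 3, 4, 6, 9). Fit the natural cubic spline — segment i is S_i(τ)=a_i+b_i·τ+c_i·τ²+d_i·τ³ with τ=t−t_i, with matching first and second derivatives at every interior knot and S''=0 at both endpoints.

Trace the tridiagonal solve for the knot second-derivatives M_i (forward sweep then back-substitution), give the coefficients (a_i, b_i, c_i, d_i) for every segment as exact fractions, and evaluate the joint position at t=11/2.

Δ: Δ0=-4/3, Δ1=3, Δ2=-7/2, Δ3=-1/3
row 1: diag=8, rhs=26; c'=1/8, d'=13/4
row 2: denom=6−1·1/8=47/8; d'=(-39−1·13/4)/(47/8)=-338/47
row 3: denom=10−2·16/47=438/47; d'=(19−2·-338/47)/(438/47)=523/146
back: M3=523/146
back: M2=-338/47−16/47·523/146=-614/73
back: M1=13/4−1/8·-614/73=314/73
M: M0=0, M1=314/73, M2=-614/73, M3=523/146, M4=0
seg 0: a=5, c=M0/2=0, d=(M1−M0)/(6·3)=157/657, b=Δ0−h0·(2M0+M1)/6=-763/219
seg 1: a=1, c=M1/2=157/73, d=(M2−M1)/(6·1)=-464/219, b=Δ1−h1·(2M1+M2)/6=650/219
seg 2: a=4, c=M2/2=-307/73, d=(M3−M2)/(6·2)=1751/1752, b=Δ2−h2·(2M2+M3)/6=200/219
seg 3: a=-3, c=M3/2=523/292, d=(M4−M3)/(6·3)=-523/2628, b=Δ3−h3·(2M3+M4)/6=-1715/438
t_q=11/2 → seg 2, τ=3/2; S=4+200/219·τ+-307/73·τ²+1751/1752·τ³=-3361/4672

  seg 0: a=5 b=-763/219 c=0 d=157/657
  seg 1: a=1 b=650/219 c=157/73 d=-464/219
  seg 2: a=4 b=200/219 c=-307/73 d=1751/1752
  seg 3: a=-3 b=-1715/438 c=523/292 d=-523/2628
S(11/2) = -3361/4672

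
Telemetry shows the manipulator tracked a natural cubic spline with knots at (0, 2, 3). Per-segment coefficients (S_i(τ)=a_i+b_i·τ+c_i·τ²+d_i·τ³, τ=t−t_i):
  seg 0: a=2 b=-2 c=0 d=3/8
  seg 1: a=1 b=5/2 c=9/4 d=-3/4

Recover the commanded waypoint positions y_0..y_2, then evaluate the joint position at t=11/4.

y_0 = S_0(0) = a_0 = 2
y_1 = S_1(0) = a_1 = 1
y_2 = S_1(1) = 5
t_q=11/4 is in segment 1 (τ=3/4); S_1(τ)=979/256

y_0=2 y_1=1 y_2=5
S(11/4) = 979/256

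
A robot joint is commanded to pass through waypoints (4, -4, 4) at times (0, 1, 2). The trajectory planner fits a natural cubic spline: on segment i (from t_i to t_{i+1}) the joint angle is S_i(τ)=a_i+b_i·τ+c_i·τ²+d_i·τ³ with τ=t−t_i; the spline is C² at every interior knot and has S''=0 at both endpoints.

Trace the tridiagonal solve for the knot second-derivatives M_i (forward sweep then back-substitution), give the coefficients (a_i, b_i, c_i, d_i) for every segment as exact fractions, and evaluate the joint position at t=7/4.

  seg 0: a=4 b=-12 c=0 d=4
  seg 1: a=-4 b=0 c=12 d=-4
S(7/4) = 17/16

Δ: Δ0=-8, Δ1=8
row 1: diag=4, rhs=96; c'=1/4, d'=24
back: M1=24
M: M0=0, M1=24, M2=0
seg 0: a=4, c=M0/2=0, d=(M1−M0)/(6·1)=4, b=Δ0−h0·(2M0+M1)/6=-12
seg 1: a=-4, c=M1/2=12, d=(M2−M1)/(6·1)=-4, b=Δ1−h1·(2M1+M2)/6=0
t_q=7/4 → seg 1, τ=3/4; S=-4+0·τ+12·τ²+-4·τ³=17/16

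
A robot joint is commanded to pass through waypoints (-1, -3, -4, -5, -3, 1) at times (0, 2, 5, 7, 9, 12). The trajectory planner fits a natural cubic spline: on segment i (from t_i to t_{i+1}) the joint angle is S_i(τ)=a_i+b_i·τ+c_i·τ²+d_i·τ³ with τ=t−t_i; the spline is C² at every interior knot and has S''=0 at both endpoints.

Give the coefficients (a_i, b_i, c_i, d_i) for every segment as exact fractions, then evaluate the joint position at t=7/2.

Δ: Δ0=-1, Δ1=-1/3, Δ2=-1/2, Δ3=1, Δ4=4/3
row 1: diag=10, rhs=4; c'=3/10, d'=2/5
row 2: denom=10−3·3/10=91/10; d'=(-1−3·2/5)/(91/10)=-22/91
row 3: denom=8−2·20/91=688/91; d'=(9−2·-22/91)/(688/91)=863/688
row 4: denom=10−2·91/344=1629/172; d'=(2−2·863/688)/(1629/172)=-175/3258
back: M4=-175/3258
back: M3=863/688−91/344·-175/3258=4133/3258
back: M2=-22/91−20/91·4133/3258=-848/1629
back: M1=2/5−3/10·-848/1629=302/543
M: M0=0, M1=302/543, M2=-848/1629, M3=4133/3258, M4=-175/3258, M5=0
seg 0: a=-1, c=M0/2=0, d=(M1−M0)/(6·2)=151/3258, b=Δ0−h0·(2M0+M1)/6=-1931/1629
seg 1: a=-3, c=M1/2=151/543, d=(M2−M1)/(6·3)=-877/14661, b=Δ1−h1·(2M1+M2)/6=-1025/1629
seg 2: a=-4, c=M2/2=-424/1629, d=(M3−M2)/(6·2)=1943/13032, b=Δ2−h2·(2M2+M3)/6=-938/1629
seg 3: a=-5, c=M3/2=4133/6516, d=(M4−M3)/(6·2)=-359/3258, b=Δ3−h3·(2M3+M4)/6=187/1086
seg 4: a=-3, c=M4/2=-175/6516, d=(M5−M4)/(6·3)=175/58644, b=Δ4−h4·(2M4+M5)/6=4519/3258
t_q=7/2 → seg 1, τ=3/2; S=-3+-1025/1629·τ+151/543·τ²+-877/14661·τ³=-5097/1448

  seg 0: a=-1 b=-1931/1629 c=0 d=151/3258
  seg 1: a=-3 b=-1025/1629 c=151/543 d=-877/14661
  seg 2: a=-4 b=-938/1629 c=-424/1629 d=1943/13032
  seg 3: a=-5 b=187/1086 c=4133/6516 d=-359/3258
  seg 4: a=-3 b=4519/3258 c=-175/6516 d=175/58644
S(7/2) = -5097/1448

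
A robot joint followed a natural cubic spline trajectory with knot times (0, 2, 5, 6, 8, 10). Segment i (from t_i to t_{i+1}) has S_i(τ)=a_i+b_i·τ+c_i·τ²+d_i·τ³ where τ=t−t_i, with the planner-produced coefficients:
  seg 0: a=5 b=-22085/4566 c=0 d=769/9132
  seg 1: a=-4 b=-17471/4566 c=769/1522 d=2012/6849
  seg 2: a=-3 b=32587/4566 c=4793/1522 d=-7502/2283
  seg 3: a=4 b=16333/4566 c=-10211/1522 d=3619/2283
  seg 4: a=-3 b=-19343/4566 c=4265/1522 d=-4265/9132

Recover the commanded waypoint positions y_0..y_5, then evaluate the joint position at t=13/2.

y_0=5 y_1=-4 y_2=-3 y_3=4 y_4=-3 y_5=-4
S(13/2) = 6559/1522

y_0 = S_0(0) = a_0 = 5
y_1 = S_1(0) = a_1 = -4
y_2 = S_2(0) = a_2 = -3
y_3 = S_3(0) = a_3 = 4
y_4 = S_4(0) = a_4 = -3
y_5 = S_4(2) = -4
t_q=13/2 is in segment 3 (τ=1/2); S_3(τ)=6559/1522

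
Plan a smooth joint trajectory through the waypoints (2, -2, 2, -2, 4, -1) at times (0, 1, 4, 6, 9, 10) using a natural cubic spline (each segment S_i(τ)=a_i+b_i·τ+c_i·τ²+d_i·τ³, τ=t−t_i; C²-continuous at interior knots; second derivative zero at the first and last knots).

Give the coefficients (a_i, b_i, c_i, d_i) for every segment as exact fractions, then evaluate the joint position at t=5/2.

Δ: Δ0=-4, Δ1=4/3, Δ2=-2, Δ3=2, Δ4=-5
row 1: diag=8, rhs=32; c'=3/8, d'=4
row 2: denom=10−3·3/8=71/8; d'=(-20−3·4)/(71/8)=-256/71
row 3: denom=10−2·16/71=678/71; d'=(24−2·-256/71)/(678/71)=1108/339
row 4: denom=8−3·71/226=1595/226; d'=(-42−3·1108/339)/(1595/226)=-11708/1595
back: M4=-11708/1595
back: M3=1108/339−71/226·-11708/1595=26674/4785
back: M2=-256/71−16/71·26674/4785=-23264/4785
back: M1=4−3/8·-23264/4785=9288/1595
M: M0=0, M1=9288/1595, M2=-23264/4785, M3=26674/4785, M4=-11708/1595, M5=0
seg 0: a=2, c=M0/2=0, d=(M1−M0)/(6·1)=1548/1595, b=Δ0−h0·(2M0+M1)/6=-7928/1595
seg 1: a=-2, c=M1/2=4644/1595, d=(M2−M1)/(6·3)=-2324/3915, b=Δ1−h1·(2M1+M2)/6=-3284/1595
seg 2: a=2, c=M2/2=-11632/4785, d=(M3−M2)/(6·2)=287/330, b=Δ2−h2·(2M2+M3)/6=-984/1595
seg 3: a=-2, c=M3/2=13337/4785, d=(M4−M3)/(6·3)=-2809/3915, b=Δ3−h3·(2M3+M4)/6=458/4785
seg 4: a=4, c=M4/2=-5854/1595, d=(M5−M4)/(6·1)=5854/4785, b=Δ4−h4·(2M4+M5)/6=-12217/4785
t_q=5/2 → seg 1, τ=3/2; S=-2+-3284/1595·τ+4644/1595·τ²+-2324/3915·τ³=-345/638

  seg 0: a=2 b=-7928/1595 c=0 d=1548/1595
  seg 1: a=-2 b=-3284/1595 c=4644/1595 d=-2324/3915
  seg 2: a=2 b=-984/1595 c=-11632/4785 d=287/330
  seg 3: a=-2 b=458/4785 c=13337/4785 d=-2809/3915
  seg 4: a=4 b=-12217/4785 c=-5854/1595 d=5854/4785
S(5/2) = -345/638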